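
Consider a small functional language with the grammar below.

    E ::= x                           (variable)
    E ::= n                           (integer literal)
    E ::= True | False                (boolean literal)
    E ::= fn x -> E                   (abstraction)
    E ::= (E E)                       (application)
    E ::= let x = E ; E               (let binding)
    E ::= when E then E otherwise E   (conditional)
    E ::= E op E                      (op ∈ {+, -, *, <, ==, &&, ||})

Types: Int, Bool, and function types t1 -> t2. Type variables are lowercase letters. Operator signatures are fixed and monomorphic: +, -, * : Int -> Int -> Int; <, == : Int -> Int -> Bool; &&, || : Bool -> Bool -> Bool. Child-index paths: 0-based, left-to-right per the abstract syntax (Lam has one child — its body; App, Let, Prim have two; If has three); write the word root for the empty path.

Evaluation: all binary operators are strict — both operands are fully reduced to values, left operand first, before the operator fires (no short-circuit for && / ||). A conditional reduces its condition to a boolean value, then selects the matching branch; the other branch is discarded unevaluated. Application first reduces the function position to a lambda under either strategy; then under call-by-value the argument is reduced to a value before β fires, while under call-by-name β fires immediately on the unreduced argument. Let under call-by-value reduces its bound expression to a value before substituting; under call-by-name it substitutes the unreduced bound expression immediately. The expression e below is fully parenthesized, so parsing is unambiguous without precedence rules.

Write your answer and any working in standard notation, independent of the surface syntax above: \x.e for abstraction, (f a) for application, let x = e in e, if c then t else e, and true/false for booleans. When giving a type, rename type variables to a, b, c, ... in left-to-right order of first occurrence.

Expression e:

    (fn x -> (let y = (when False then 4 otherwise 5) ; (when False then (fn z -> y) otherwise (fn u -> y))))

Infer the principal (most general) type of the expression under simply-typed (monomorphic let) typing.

Trace:
  unify Bool ~ Bool
  unify Int ~ Int
let y : Int
  unify Bool ~ Bool
y : Int
\z._ : b -> Int
y : Int
\u._ : c -> Int
  unify b -> Int ~ c -> Int
  unify b ~ c
  unify Int ~ Int
\x._ : a -> c -> Int

Answer: a -> b -> Int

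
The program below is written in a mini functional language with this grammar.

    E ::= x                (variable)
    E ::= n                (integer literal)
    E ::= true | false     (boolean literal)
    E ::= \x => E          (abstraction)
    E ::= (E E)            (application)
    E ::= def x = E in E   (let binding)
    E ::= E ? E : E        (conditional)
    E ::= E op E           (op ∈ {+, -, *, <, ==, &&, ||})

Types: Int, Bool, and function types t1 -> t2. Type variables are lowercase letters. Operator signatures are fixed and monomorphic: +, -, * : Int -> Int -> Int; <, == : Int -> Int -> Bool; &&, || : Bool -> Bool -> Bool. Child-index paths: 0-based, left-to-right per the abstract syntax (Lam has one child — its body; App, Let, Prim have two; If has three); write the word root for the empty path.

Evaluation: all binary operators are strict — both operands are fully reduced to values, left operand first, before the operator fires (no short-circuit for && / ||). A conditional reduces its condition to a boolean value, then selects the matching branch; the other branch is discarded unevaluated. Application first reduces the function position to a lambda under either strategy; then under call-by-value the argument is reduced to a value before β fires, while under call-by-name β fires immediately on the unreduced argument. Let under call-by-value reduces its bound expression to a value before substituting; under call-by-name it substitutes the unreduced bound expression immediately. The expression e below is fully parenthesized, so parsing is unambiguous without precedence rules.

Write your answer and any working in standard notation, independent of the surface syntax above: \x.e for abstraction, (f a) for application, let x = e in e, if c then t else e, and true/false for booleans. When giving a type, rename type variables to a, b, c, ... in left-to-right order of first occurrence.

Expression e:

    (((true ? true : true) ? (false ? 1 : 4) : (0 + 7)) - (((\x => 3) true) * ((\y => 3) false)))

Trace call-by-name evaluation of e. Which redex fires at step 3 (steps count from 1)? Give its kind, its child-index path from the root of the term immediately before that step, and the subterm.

Answer: if at 0 : (if false then 1 else 4)

Derivation:
step 0: ((if (if true then true else true) then (if false then 1 else 4) else (0 + 7)) - (((\x.3) true) * ((\y.3) false)))
step 1: [if@0.0] ((if true then (if false then 1 else 4) else (0 + 7)) - (((\x.3) true) * ((\y.3) false)))
step 2: [if@0] ((if false then 1 else 4) - (((\x.3) true) * ((\y.3) false)))
step 3: [if@0] (4 - (((\x.3) true) * ((\y.3) false)))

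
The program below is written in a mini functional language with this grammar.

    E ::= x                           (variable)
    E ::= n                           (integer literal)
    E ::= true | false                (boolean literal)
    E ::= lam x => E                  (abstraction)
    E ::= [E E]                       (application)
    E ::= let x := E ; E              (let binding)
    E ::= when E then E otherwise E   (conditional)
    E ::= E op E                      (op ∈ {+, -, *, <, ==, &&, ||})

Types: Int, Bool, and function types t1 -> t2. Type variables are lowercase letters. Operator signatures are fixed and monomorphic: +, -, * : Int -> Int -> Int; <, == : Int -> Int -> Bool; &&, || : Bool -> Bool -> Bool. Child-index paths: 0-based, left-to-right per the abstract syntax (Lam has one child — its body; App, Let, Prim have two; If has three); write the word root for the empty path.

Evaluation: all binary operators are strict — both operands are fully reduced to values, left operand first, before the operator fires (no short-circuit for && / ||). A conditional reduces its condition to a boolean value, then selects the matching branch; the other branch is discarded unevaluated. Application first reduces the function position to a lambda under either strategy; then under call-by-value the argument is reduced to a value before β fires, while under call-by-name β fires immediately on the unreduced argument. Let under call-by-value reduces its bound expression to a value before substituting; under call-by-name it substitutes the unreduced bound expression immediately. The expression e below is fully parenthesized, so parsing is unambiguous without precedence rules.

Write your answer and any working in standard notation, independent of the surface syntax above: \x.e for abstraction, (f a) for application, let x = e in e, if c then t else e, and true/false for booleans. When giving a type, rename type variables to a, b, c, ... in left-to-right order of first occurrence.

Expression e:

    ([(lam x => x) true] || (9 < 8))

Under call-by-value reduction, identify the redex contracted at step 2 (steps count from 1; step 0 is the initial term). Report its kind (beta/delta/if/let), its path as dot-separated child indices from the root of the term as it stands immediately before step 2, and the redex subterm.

Trace:
step 0: (((\x.x) true) || (9 < 8))
step 1: [beta@0] (true || (9 < 8))
step 2: [delta@1] (true || false)

Answer: delta at 1 : (9 < 8)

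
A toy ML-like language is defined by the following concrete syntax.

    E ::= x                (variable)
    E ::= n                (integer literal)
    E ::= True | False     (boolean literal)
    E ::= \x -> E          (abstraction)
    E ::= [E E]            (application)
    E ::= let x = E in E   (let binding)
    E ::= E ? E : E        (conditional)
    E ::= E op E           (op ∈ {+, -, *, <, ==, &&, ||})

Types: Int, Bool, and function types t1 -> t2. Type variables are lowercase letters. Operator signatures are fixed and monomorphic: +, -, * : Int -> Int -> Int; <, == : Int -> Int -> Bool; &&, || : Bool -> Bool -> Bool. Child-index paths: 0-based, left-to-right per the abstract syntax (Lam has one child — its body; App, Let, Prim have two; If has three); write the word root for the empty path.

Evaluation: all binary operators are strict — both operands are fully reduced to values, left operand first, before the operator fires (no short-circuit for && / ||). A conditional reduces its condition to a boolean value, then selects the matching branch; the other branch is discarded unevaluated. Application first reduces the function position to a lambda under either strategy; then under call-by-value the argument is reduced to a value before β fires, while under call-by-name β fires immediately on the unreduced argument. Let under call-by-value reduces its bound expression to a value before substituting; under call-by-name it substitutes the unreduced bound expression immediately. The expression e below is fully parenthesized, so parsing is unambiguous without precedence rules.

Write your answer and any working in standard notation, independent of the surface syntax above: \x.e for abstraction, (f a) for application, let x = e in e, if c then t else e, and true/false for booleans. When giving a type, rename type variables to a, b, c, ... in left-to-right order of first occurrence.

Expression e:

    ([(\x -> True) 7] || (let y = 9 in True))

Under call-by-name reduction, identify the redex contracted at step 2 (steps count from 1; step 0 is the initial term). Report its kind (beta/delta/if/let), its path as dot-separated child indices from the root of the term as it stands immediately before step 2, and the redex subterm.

Answer: let at 1 : (let y = 9 in true)

Working:
step 0: (((\x.true) 7) || (let y = 9 in true))
step 1: [beta@0] (true || (let y = 9 in true))
step 2: [let@1] (true || true)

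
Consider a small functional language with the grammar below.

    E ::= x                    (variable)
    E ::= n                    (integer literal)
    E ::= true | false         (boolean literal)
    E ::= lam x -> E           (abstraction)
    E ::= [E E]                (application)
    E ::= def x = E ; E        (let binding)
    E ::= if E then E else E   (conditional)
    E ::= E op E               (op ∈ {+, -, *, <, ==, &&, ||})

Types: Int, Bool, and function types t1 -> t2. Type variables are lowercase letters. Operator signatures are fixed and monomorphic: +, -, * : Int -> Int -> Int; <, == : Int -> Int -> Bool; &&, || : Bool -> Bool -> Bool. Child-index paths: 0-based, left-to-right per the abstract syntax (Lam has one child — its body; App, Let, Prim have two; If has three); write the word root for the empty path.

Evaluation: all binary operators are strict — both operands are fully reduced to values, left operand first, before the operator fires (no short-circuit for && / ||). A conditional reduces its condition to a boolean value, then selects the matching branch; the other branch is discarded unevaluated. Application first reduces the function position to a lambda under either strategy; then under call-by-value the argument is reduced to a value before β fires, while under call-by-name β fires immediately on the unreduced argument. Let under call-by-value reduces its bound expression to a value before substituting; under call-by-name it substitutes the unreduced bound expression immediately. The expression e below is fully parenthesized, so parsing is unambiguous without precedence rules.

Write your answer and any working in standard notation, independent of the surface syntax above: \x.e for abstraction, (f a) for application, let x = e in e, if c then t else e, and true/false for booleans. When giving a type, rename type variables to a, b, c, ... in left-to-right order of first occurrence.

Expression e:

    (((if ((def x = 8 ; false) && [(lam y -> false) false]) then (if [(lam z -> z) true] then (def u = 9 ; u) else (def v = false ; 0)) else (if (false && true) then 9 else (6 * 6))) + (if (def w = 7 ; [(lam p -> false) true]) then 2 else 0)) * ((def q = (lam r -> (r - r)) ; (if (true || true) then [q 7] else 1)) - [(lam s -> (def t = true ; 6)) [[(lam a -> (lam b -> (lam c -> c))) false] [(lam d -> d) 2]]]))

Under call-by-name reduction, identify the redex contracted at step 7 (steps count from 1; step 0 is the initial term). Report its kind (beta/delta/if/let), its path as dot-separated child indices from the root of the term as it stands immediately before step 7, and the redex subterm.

Trace:
step 0: (((if ((let x = 8 in false) && ((\y.false) false)) then (if ((\z.z) true) then (let u = 9 in u) else (let v = false in 0)) else (if (false && true) then 9 else (6 * 6))) + (if (let w = 7 in ((\p.false) true)) then 2 else 0)) * ((let q = (\r.(r - r)) in (if (true || true) then (q 7) else 1)) - ((\s.(let t = true in 6)) (((\a.(\b.(\c.c))) false) ((\d.d) 2)))))
step 1: [let@0.0.0.0] (((if (false && ((\y.false) false)) then (if ((\z.z) true) then (let u = 9 in u) else (let v = false in 0)) else (if (false && true) then 9 else (6 * 6))) + (if (let w = 7 in ((\p.false) true)) then 2 else 0)) * ((let q = (\r.(r - r)) in (if (true || true) then (q 7) else 1)) - ((\s.(let t = true in 6)) (((\a.(\b.(\c.c))) false) ((\d.d) 2)))))
step 2: [beta@0.0.0.1] (((if (false && false) then (if ((\z.z) true) then (let u = 9 in u) else (let v = false in 0)) else (if (false && true) then 9 else (6 * 6))) + (if (let w = 7 in ((\p.false) true)) then 2 else 0)) * ((let q = (\r.(r - r)) in (if (true || true) then (q 7) else 1)) - ((\s.(let t = true in 6)) (((\a.(\b.(\c.c))) false) ((\d.d) 2)))))
step 3: [delta@0.0.0] (((if false then (if ((\z.z) true) then (let u = 9 in u) else (let v = false in 0)) else (if (false && true) then 9 else (6 * 6))) + (if (let w = 7 in ((\p.false) true)) then 2 else 0)) * ((let q = (\r.(r - r)) in (if (true || true) then (q 7) else 1)) - ((\s.(let t = true in 6)) (((\a.(\b.(\c.c))) false) ((\d.d) 2)))))
step 4: [if@0.0] (((if (false && true) then 9 else (6 * 6)) + (if (let w = 7 in ((\p.false) true)) then 2 else 0)) * ((let q = (\r.(r - r)) in (if (true || true) then (q 7) else 1)) - ((\s.(let t = true in 6)) (((\a.(\b.(\c.c))) false) ((\d.d) 2)))))
step 5: [delta@0.0.0] (((if false then 9 else (6 * 6)) + (if (let w = 7 in ((\p.false) true)) then 2 else 0)) * ((let q = (\r.(r - r)) in (if (true || true) then (q 7) else 1)) - ((\s.(let t = true in 6)) (((\a.(\b.(\c.c))) false) ((\d.d) 2)))))
step 6: [if@0.0] (((6 * 6) + (if (let w = 7 in ((\p.false) true)) then 2 else 0)) * ((let q = (\r.(r - r)) in (if (true || true) then (q 7) else 1)) - ((\s.(let t = true in 6)) (((\a.(\b.(\c.c))) false) ((\d.d) 2)))))
step 7: [delta@0.0] ((36 + (if (let w = 7 in ((\p.false) true)) then 2 else 0)) * ((let q = (\r.(r - r)) in (if (true || true) then (q 7) else 1)) - ((\s.(let t = true in 6)) (((\a.(\b.(\c.c))) false) ((\d.d) 2)))))

Answer: delta at 0.0 : (6 * 6)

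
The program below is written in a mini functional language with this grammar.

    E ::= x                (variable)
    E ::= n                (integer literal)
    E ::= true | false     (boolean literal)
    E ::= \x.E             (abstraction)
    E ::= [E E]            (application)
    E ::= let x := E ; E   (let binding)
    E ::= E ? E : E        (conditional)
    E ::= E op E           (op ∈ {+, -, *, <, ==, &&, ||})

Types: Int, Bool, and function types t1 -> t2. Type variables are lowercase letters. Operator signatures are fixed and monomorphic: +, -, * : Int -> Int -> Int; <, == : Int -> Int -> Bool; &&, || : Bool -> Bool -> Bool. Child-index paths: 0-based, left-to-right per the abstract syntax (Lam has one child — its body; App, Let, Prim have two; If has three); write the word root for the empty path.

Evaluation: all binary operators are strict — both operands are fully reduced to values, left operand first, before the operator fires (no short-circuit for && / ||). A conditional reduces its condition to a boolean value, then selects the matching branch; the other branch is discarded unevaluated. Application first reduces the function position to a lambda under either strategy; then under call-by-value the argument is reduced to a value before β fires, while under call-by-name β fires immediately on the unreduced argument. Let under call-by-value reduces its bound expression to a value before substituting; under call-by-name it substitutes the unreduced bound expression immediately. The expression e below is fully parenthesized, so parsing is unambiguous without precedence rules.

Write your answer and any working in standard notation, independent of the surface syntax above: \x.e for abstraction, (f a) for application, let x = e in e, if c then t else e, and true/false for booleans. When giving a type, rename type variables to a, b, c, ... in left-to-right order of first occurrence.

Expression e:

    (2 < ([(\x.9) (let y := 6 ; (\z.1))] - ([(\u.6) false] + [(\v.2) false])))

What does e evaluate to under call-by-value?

Answer: false

Working:
step 0: (2 < (((\x.9) (let y = 6 in (\z.1))) - (((\u.6) false) + ((\v.2) false))))
step 1: [let@1.0.1] (2 < (((\x.9) (\z.1)) - (((\u.6) false) + ((\v.2) false))))
step 2: [beta@1.0] (2 < (9 - (((\u.6) false) + ((\v.2) false))))
step 3: [beta@1.1.0] (2 < (9 - (6 + ((\v.2) false))))
step 4: [beta@1.1.1] (2 < (9 - (6 + 2)))
step 5: [delta@1.1] (2 < (9 - 8))
step 6: [delta@1] (2 < 1)
step 7: [delta@root] false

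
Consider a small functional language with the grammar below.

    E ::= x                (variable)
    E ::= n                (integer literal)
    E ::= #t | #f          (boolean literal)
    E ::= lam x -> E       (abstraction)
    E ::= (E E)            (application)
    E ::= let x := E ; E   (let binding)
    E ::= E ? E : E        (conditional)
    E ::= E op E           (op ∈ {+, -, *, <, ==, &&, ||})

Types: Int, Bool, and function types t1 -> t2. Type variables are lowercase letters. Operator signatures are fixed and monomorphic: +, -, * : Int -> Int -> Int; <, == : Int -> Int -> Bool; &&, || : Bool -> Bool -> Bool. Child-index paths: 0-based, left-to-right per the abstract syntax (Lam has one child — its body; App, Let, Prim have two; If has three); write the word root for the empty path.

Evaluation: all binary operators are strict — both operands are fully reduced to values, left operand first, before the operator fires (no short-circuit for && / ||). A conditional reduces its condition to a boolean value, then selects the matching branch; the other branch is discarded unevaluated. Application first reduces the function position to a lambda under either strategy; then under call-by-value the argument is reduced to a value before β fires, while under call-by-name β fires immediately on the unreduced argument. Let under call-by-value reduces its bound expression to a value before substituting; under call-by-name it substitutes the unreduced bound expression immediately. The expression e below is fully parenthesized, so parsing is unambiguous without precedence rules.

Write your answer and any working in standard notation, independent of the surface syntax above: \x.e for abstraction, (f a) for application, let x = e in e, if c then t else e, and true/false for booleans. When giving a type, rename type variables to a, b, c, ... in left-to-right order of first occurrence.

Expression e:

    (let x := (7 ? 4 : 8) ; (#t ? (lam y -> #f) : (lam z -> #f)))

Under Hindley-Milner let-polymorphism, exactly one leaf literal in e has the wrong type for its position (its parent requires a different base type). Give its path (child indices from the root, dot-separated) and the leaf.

Answer: 0.0 : 7

Derivation:
  unify Int ~ Bool
  FAIL: mismatch Int ~ Bool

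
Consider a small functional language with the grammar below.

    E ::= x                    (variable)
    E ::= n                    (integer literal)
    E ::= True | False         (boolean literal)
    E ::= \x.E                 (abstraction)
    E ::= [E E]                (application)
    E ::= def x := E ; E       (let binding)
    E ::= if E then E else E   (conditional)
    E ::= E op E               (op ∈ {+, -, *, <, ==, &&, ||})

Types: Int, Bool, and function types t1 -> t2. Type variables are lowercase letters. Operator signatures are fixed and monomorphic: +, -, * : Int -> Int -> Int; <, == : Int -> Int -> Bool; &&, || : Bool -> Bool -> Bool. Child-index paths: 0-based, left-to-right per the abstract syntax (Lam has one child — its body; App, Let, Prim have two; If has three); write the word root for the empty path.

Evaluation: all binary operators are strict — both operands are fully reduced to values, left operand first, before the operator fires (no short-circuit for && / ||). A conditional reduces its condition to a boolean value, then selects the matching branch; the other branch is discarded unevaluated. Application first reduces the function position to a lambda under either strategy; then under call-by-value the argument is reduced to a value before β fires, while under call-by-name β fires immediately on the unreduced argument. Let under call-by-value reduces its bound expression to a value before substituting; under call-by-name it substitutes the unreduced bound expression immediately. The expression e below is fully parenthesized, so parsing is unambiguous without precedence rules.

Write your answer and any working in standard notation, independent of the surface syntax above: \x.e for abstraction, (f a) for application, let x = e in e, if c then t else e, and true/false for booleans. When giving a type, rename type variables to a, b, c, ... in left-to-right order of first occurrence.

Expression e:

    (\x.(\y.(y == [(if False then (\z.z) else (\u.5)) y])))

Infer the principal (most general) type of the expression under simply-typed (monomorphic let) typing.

Derivation:
y : b
  unify b ~ Int
  unify Bool ~ Bool
z : c
\z._ : c -> c
\u._ : d -> Int
  unify c -> c ~ d -> Int
  unify c ~ d
  unify d ~ Int
y : Int
  unify Int -> Int ~ Int -> e
  unify Int ~ Int
  unify Int ~ e
_ _ : Int
  unify Int ~ Int
\y._ : Int -> Bool
\x._ : a -> Int -> Bool

Answer: a -> Int -> Bool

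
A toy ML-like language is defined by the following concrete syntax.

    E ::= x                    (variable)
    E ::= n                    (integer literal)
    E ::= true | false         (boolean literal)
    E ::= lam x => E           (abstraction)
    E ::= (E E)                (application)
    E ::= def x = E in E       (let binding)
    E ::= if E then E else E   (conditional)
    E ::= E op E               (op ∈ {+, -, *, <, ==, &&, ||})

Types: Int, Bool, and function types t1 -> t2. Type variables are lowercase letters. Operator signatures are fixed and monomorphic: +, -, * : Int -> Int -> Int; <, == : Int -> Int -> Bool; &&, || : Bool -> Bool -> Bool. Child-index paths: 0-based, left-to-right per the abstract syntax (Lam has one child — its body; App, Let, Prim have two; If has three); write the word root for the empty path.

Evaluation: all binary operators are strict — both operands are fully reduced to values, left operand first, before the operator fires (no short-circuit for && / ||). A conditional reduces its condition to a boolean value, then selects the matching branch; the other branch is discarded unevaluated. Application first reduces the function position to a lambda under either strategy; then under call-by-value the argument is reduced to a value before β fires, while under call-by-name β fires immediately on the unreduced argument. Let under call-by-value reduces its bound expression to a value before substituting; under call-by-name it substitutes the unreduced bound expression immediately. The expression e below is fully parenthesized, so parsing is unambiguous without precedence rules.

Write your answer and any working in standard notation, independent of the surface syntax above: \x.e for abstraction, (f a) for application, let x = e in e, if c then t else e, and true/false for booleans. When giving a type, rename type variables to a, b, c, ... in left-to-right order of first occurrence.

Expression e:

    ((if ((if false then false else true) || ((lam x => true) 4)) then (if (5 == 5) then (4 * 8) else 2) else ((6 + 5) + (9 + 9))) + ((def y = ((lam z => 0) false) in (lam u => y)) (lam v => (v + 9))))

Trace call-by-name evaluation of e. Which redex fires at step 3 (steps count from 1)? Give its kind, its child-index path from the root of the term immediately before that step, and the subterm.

Answer: delta at 0.0 : (true || true)

Trace:
step 0: ((if ((if false then false else true) || ((\x.true) 4)) then (if (5 == 5) then (4 * 8) else 2) else ((6 + 5) + (9 + 9))) + ((let y = ((\z.0) false) in (\u.y)) (\v.(v + 9))))
step 1: [if@0.0.0] ((if (true || ((\x.true) 4)) then (if (5 == 5) then (4 * 8) else 2) else ((6 + 5) + (9 + 9))) + ((let y = ((\z.0) false) in (\u.y)) (\v.(v + 9))))
step 2: [beta@0.0.1] ((if (true || true) then (if (5 == 5) then (4 * 8) else 2) else ((6 + 5) + (9 + 9))) + ((let y = ((\z.0) false) in (\u.y)) (\v.(v + 9))))
step 3: [delta@0.0] ((if true then (if (5 == 5) then (4 * 8) else 2) else ((6 + 5) + (9 + 9))) + ((let y = ((\z.0) false) in (\u.y)) (\v.(v + 9))))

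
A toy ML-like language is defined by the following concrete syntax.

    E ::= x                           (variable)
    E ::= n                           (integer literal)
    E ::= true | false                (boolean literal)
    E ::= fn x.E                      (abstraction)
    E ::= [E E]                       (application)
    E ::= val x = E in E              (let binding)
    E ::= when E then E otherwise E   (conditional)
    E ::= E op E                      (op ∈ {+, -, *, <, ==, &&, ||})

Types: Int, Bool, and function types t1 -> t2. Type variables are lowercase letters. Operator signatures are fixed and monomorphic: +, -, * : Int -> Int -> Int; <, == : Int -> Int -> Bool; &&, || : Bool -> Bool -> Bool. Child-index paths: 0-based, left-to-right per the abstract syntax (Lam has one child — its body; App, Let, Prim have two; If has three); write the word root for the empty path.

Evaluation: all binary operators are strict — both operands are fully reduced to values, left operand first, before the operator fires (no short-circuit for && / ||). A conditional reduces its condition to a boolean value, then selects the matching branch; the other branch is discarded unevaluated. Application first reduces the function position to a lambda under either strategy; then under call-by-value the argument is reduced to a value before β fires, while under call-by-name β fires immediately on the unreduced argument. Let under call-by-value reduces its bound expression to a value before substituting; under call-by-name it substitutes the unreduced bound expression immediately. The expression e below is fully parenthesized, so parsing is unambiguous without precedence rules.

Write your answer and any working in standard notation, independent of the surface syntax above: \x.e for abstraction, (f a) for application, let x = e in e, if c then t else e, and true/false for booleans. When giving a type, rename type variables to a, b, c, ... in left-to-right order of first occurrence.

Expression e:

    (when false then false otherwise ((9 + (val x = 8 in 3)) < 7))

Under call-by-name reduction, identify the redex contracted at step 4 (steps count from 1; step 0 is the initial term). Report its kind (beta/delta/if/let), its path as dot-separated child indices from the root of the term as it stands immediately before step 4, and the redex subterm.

Trace:
step 0: (if false then false else ((9 + (let x = 8 in 3)) < 7))
step 1: [if@root] ((9 + (let x = 8 in 3)) < 7)
step 2: [let@0.1] ((9 + 3) < 7)
step 3: [delta@0] (12 < 7)
step 4: [delta@root] false

Answer: delta at root : (12 < 7)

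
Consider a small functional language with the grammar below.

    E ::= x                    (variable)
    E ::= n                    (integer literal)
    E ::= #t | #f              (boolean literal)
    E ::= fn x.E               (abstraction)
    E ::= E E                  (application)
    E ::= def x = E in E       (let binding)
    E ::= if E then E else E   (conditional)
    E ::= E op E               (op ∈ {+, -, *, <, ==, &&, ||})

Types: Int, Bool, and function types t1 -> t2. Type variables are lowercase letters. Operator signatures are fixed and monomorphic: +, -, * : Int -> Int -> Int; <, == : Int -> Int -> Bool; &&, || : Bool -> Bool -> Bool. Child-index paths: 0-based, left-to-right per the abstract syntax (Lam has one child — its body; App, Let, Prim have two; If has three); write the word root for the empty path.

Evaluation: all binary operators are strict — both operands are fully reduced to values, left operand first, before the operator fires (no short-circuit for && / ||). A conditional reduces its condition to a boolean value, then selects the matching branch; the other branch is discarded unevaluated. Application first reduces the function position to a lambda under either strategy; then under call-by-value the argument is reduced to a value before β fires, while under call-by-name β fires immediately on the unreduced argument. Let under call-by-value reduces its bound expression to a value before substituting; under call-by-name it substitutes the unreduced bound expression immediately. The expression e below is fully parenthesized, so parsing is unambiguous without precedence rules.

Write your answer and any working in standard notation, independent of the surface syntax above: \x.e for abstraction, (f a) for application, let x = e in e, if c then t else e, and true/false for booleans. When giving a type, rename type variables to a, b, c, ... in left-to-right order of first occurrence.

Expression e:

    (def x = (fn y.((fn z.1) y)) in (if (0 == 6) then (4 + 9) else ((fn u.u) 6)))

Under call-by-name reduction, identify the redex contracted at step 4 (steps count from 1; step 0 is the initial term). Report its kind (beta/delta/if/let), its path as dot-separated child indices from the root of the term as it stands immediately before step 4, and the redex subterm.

Working:
step 0: (let x = (\y.((\z.1) y)) in (if (0 == 6) then (4 + 9) else ((\u.u) 6)))
step 1: [let@root] (if (0 == 6) then (4 + 9) else ((\u.u) 6))
step 2: [delta@0] (if false then (4 + 9) else ((\u.u) 6))
step 3: [if@root] ((\u.u) 6)
step 4: [beta@root] 6

Answer: beta at root : ((\u.u) 6)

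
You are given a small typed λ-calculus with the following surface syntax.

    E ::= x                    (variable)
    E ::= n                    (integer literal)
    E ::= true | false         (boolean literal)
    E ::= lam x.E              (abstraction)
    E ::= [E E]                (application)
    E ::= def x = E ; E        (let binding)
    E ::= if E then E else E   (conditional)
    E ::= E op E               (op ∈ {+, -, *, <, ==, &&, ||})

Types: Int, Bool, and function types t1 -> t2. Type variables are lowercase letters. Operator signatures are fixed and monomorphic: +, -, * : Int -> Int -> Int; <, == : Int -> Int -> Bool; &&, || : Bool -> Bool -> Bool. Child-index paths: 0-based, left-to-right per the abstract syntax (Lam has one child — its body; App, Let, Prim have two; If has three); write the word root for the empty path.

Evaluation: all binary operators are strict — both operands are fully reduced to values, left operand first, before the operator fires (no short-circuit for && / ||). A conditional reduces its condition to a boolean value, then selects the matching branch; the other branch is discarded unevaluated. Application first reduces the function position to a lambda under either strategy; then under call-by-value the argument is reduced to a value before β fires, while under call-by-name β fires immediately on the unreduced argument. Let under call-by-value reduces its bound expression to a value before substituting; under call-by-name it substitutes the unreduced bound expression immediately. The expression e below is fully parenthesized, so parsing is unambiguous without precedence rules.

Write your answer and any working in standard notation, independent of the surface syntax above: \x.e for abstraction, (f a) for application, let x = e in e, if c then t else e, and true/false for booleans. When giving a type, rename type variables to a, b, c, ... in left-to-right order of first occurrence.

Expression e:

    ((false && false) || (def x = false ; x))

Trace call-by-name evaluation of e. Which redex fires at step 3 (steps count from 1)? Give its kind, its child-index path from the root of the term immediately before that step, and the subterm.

Answer: delta at root : (false || false)

Trace:
step 0: ((false && false) || (let x = false in x))
step 1: [delta@0] (false || (let x = false in x))
step 2: [let@1] (false || false)
step 3: [delta@root] false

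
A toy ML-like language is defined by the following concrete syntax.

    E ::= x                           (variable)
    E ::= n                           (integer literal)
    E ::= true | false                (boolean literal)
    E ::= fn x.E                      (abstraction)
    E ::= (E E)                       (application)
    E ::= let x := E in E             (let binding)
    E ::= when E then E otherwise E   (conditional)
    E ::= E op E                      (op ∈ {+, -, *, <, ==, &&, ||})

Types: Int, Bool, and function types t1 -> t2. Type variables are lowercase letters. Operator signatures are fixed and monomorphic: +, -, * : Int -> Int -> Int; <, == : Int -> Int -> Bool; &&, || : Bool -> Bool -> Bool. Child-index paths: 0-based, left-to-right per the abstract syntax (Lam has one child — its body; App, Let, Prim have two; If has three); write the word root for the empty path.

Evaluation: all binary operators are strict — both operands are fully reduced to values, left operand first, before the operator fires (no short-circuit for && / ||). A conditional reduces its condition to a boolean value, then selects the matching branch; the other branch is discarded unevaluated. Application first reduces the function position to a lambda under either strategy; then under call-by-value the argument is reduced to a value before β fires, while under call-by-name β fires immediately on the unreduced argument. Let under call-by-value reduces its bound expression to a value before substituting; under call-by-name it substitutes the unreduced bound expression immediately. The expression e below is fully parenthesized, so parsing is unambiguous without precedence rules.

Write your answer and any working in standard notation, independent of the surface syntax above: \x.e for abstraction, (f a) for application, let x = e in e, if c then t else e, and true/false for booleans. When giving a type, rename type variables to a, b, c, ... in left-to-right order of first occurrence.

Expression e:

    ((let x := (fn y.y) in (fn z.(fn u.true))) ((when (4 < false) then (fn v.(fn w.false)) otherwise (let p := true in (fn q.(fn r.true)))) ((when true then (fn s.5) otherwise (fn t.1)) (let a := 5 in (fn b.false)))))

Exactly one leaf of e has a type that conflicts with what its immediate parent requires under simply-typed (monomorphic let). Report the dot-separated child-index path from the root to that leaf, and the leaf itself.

Answer: 1.0.0.1 : false

Derivation:
y : a
\y._ : a -> a
let x : a -> a
\u._ : c -> Bool
\z._ : b -> c -> Bool
  unify Int ~ Int
  unify Bool ~ Int
  FAIL: mismatch Bool ~ Int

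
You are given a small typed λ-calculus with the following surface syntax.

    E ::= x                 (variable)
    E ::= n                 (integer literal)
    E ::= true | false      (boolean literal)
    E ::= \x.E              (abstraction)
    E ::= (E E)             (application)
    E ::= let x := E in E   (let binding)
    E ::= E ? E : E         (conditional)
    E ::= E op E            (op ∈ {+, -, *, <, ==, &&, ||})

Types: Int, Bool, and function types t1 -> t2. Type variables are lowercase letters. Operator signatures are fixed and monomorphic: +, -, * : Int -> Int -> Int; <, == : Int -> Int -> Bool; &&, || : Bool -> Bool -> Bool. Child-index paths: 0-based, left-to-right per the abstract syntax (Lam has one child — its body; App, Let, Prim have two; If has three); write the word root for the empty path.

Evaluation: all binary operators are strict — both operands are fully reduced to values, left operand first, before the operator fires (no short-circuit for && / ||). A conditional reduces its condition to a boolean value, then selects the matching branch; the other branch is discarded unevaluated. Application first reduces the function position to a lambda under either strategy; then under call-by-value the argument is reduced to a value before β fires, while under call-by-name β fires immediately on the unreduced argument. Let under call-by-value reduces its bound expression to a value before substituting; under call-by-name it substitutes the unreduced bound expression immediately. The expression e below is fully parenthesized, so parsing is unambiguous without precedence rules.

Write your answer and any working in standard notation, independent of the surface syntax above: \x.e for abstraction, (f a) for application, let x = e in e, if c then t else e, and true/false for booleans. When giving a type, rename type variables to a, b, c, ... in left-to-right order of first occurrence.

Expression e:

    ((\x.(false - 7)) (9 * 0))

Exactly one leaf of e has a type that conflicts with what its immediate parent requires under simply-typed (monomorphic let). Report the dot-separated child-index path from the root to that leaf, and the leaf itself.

Answer: 0.0.0 : false

Working:
  unify Bool ~ Int
  FAIL: mismatch Bool ~ Int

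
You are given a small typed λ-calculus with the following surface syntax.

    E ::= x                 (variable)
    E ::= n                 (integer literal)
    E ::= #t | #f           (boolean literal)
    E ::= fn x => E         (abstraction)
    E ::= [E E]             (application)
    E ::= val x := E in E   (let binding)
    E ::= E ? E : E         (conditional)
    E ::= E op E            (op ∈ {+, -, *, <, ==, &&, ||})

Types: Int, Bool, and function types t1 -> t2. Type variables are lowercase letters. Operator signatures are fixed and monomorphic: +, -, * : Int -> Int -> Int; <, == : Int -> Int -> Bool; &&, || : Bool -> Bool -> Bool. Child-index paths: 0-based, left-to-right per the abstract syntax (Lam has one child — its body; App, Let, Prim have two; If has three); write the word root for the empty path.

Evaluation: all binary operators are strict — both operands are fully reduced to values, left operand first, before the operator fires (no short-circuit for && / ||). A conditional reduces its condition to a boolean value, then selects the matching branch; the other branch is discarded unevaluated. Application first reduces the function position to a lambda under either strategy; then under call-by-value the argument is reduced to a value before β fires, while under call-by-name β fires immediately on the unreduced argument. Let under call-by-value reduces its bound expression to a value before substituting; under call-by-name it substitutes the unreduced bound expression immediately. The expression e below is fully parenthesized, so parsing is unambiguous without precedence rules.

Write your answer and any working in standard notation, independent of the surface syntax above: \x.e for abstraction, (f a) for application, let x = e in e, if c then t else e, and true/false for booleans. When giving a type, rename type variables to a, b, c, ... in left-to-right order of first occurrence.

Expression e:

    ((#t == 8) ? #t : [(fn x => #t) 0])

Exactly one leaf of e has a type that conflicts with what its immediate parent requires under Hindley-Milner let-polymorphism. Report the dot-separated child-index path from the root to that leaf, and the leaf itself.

Answer: 0.0 : true

Working:
  unify Bool ~ Int
  FAIL: mismatch Bool ~ Int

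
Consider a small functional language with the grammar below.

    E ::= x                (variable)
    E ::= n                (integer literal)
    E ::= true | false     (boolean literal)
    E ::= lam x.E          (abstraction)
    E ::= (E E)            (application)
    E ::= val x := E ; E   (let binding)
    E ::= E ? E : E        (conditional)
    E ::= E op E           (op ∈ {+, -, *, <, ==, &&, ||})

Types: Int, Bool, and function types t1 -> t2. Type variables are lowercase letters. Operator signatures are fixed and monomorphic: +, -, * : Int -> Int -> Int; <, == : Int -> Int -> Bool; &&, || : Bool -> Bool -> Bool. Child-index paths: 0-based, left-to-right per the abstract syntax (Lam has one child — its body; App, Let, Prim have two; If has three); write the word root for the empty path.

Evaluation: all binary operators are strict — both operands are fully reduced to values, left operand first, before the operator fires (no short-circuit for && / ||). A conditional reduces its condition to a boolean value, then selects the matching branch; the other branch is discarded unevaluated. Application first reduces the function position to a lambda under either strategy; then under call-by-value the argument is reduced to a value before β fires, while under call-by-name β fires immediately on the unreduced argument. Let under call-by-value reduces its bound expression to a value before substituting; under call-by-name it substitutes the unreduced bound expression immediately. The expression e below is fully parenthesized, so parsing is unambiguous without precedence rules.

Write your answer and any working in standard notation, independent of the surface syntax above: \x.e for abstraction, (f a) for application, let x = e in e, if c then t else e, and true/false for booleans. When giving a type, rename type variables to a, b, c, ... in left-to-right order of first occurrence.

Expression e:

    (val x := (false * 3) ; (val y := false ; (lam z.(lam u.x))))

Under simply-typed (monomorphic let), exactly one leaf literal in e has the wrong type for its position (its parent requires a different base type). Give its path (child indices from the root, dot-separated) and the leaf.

Trace:
  unify Bool ~ Int
  FAIL: mismatch Bool ~ Int

Answer: 0.0 : false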